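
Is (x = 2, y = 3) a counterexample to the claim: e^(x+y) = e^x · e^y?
Substituting x = 2, y = 3:
LHS = e^(2+3) = e^5 ≈ 148.4
RHS = e^2 · e^3 = e^5 ≈ 148.4

The sides agree, so this pair does not disprove the claim.

Answer: No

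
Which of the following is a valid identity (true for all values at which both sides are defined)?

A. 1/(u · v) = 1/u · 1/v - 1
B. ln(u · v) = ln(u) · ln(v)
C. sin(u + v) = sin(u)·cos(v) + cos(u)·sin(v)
C

A: fails at (4, 6) — LHS = 1/24, RHS = -23/24.
B: fails at (5, 5) — LHS = ln(25) ≈ 3.219, RHS = ln(5)² ≈ 2.59.
C: holds — e.g. at (1, 5), both sides equal sin(6) ≈ -0.2794.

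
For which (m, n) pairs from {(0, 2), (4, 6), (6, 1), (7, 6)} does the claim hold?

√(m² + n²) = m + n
(0, 2)

Testing each pair:
(0, 2): LHS = 2, RHS = 2 → holds
(4, 6): LHS = 2·√(13) ≈ 7.211, RHS = 10 → fails
(6, 1): LHS = √(37) ≈ 6.083, RHS = 7 → fails
(7, 6): LHS = √(85) ≈ 9.22, RHS = 13 → fails

1 of 4 pairs satisfies the claim.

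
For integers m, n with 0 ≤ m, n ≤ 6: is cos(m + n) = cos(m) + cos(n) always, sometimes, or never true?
The claim fails for every pair in the range. For instance at (m, n) = (3, 5): LHS = cos(8) ≈ -0.1455, RHS = cos(3) + cos(5) ≈ -0.7063.

Answer: Never true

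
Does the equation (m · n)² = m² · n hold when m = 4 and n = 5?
Fails

Substituting m = 4, n = 5:

LHS = (4 · 5)² = 400
RHS = 4² · 5 = 80

LHS ≠ RHS, so the equation does not hold at this point.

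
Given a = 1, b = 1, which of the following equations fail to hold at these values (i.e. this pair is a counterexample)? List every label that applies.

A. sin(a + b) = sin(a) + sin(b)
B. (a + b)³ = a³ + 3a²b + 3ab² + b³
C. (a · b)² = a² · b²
A

Evaluating each claim at the given values:
A. LHS = sin(2) ≈ 0.9093, RHS = 2·sin(1) ≈ 1.683 → fails here (LHS ≠ RHS)
B. LHS = 8, RHS = 8 → holds here (LHS = RHS)
C. LHS = 1, RHS = 1 → holds here (LHS = RHS)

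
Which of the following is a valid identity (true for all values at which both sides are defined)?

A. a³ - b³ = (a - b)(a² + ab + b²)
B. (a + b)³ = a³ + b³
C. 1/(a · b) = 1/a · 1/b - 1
A: holds — e.g. at (5, 8), both sides equal -387.
B: fails at (2, 4) — LHS = 216, RHS = 72.
C: fails at (3, 7) — LHS = 1/21, RHS = -20/21.

Answer: A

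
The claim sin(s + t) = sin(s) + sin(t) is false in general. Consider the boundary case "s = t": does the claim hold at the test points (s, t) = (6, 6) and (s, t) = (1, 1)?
No, fails at both test points

At (6, 6): LHS = sin(12) ≈ -0.5366 ≠ RHS = 2·sin(6) ≈ -0.5588
At (1, 1): LHS = sin(2) ≈ 0.9093 ≠ RHS = 2·sin(1) ≈ 1.683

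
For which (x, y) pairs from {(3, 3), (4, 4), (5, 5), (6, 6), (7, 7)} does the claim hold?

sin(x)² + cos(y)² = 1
Testing each pair:
(3, 3): LHS = sin(3)² + cos(3)² = 1, RHS = 1 → holds
(4, 4): LHS = cos(4)² + sin(4)² = 1, RHS = 1 → holds
(5, 5): LHS = cos(5)² + sin(5)² = 1, RHS = 1 → holds
(6, 6): LHS = sin(6)² + cos(6)² = 1, RHS = 1 → holds
(7, 7): LHS = sin(7)² + cos(7)² = 1, RHS = 1 → holds

Every pair satisfies the claim.

Answer: All pairs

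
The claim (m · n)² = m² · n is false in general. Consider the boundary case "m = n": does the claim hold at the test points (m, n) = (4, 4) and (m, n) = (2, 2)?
At (4, 4): LHS = 256 ≠ RHS = 64
At (2, 2): LHS = 16 ≠ RHS = 8

Answer: No, fails at both test points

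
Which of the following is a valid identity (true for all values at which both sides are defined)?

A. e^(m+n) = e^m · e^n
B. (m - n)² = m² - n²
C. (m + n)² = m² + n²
A: holds — e.g. at (0, 1), both sides equal e ≈ 2.718.
B: fails at (2, 4) — LHS = 4, RHS = -12.
C: fails at (1, 4) — LHS = 25, RHS = 17.

Answer: A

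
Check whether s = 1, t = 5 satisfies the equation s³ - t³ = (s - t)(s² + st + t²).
Substituting s = 1, t = 5:

LHS = 1³ - 5³ = -124
RHS = (1 - 5)(1² + 1·5 + 5²) = -124

LHS = RHS, so the equation holds at this point.

Answer: Holds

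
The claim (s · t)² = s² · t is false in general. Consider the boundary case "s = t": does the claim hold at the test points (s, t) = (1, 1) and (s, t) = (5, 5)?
At (1, 1): LHS = 1, RHS = 1 → equal
At (5, 5): LHS = 625 ≠ RHS = 125

Answer: Only at (1, 1)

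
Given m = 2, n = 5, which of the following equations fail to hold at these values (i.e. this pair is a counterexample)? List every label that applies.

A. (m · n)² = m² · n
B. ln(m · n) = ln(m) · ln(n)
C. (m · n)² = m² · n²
Evaluating each claim at the given values:
A. LHS = 100, RHS = 20 → fails here (LHS ≠ RHS)
B. LHS = ln(10) ≈ 2.303, RHS = ln(2)·ln(5) ≈ 1.116 → fails here (LHS ≠ RHS)
C. LHS = 100, RHS = 100 → holds here (LHS = RHS)

Answer: A, B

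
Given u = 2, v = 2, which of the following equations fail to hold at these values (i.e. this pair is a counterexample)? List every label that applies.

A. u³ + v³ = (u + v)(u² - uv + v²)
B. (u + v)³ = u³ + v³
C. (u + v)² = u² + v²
B, C

Evaluating each claim at the given values:
A. LHS = 16, RHS = 16 → holds here (LHS = RHS)
B. LHS = 64, RHS = 16 → fails here (LHS ≠ RHS)
C. LHS = 16, RHS = 8 → fails here (LHS ≠ RHS)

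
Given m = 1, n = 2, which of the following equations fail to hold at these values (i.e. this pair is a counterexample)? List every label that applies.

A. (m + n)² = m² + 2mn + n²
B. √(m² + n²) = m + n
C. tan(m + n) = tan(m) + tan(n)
B, C

Evaluating each claim at the given values:
A. LHS = 9, RHS = 9 → holds here (LHS = RHS)
B. LHS = √(5) ≈ 2.236, RHS = 3 → fails here (LHS ≠ RHS)
C. LHS = tan(3) ≈ -0.1425, RHS = tan(2) + tan(1) ≈ -0.6276 → fails here (LHS ≠ RHS)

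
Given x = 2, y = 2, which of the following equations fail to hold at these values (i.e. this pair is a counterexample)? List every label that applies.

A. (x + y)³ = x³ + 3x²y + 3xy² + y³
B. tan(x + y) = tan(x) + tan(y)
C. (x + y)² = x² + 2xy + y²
B

Evaluating each claim at the given values:
A. LHS = 64, RHS = 64 → holds here (LHS = RHS)
B. LHS = tan(4) ≈ 1.158, RHS = 2·tan(2) ≈ -4.37 → fails here (LHS ≠ RHS)
C. LHS = 16, RHS = 16 → holds here (LHS = RHS)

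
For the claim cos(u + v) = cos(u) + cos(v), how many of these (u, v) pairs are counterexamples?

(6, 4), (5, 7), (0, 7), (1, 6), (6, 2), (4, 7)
6

Testing each pair:
(6, 4): LHS = cos(10) ≈ -0.8391, RHS = cos(4) + cos(6) ≈ 0.3065 → counterexample
(5, 7): LHS = cos(12) ≈ 0.8439, RHS = cos(5) + cos(7) ≈ 1.038 → counterexample
(0, 7): LHS = cos(7) ≈ 0.7539, RHS = cos(7) + 1 ≈ 1.754 → counterexample
(1, 6): LHS = cos(7) ≈ 0.7539, RHS = cos(1) + cos(6) ≈ 1.5 → counterexample
(6, 2): LHS = cos(8) ≈ -0.1455, RHS = cos(2) + cos(6) ≈ 0.544 → counterexample
(4, 7): LHS = cos(11) ≈ 0.004426, RHS = cos(4) + cos(7) ≈ 0.1003 → counterexample

That makes 6 counterexamples.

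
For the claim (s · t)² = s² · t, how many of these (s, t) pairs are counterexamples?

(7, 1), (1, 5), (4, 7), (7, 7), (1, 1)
3

Testing each pair:
(7, 1): LHS = 49, RHS = 49 → satisfies claim
(1, 5): LHS = 25, RHS = 5 → counterexample
(4, 7): LHS = 784, RHS = 112 → counterexample
(7, 7): LHS = 2401, RHS = 343 → counterexample
(1, 1): LHS = 1, RHS = 1 → satisfies claim

That makes 3 counterexamples.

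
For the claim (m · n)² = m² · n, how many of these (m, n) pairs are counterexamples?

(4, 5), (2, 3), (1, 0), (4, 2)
Testing each pair:
(4, 5): LHS = 400, RHS = 80 → counterexample
(2, 3): LHS = 36, RHS = 12 → counterexample
(1, 0): LHS = 0, RHS = 0 → satisfies claim
(4, 2): LHS = 64, RHS = 32 → counterexample

That makes 3 counterexamples.

Answer: 3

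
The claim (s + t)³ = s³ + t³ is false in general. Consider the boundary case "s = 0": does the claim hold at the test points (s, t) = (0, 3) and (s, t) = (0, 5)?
At (0, 3): LHS = 27, RHS = 27 → equal
At (0, 5): LHS = 125, RHS = 125 → equal

So the claim does hold at both of these boundary points, even though it is not an identity.

Answer: Yes, holds at both test points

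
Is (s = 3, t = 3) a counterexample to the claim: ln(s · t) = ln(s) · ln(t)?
Yes

Substituting s = 3, t = 3:
LHS = ln(3 · 3) = ln(9) ≈ 2.197
RHS = ln(3) · ln(3) = ln(3)² ≈ 1.207

Since LHS ≠ RHS, this pair disproves the claim.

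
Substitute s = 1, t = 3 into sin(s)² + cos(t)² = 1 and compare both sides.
LHS = sin(1)² + cos(3)² ≈ 1.688
RHS = 1

LHS ≠ RHS (they differ by about 0.6882), so the equation does not hold here.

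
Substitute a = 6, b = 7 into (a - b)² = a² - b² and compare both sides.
LHS = (6 - 7)² = 1
RHS = 6² - 7² = -13

LHS ≠ RHS, so the equation does not hold here.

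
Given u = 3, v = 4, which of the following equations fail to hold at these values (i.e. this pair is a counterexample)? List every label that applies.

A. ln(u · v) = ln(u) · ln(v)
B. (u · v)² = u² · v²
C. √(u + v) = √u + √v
A, C

Evaluating each claim at the given values:
A. LHS = ln(12) ≈ 2.485, RHS = ln(3)·ln(4) ≈ 1.523 → fails here (LHS ≠ RHS)
B. LHS = 144, RHS = 144 → holds here (LHS = RHS)
C. LHS = √(7) ≈ 2.646, RHS = √(3) + 2 ≈ 3.732 → fails here (LHS ≠ RHS)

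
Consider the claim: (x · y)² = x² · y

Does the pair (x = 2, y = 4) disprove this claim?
Yes

Substituting x = 2, y = 4:
LHS = (2 · 4)² = 64
RHS = 2² · 4 = 16

Since LHS ≠ RHS, this pair disproves the claim.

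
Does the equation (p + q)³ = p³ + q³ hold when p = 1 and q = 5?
Fails

Substituting p = 1, q = 5:

LHS = (1 + 5)³ = 216
RHS = 1³ + 5³ = 126

LHS ≠ RHS, so the equation does not hold at this point.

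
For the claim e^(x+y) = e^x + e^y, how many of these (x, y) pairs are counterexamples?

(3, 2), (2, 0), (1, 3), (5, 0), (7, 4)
Testing each pair:
(3, 2): LHS = e^5 ≈ 148.4, RHS = e^2 + e^3 ≈ 27.47 → counterexample
(2, 0): LHS = e^2 ≈ 7.389, RHS = 1 + e^2 ≈ 8.389 → counterexample
(1, 3): LHS = e^4 ≈ 54.6, RHS = e + e^3 ≈ 22.8 → counterexample
(5, 0): LHS = e^5 ≈ 148.4, RHS = 1 + e^5 ≈ 149.4 → counterexample
(7, 4): LHS = e^11 ≈ 59874.1, RHS = e^4 + e^7 ≈ 1151 → counterexample

That makes 5 counterexamples.

Answer: 5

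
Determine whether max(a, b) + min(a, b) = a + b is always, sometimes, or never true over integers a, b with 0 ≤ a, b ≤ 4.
Always true

The identity holds for every pair in the range. For instance at (a, b) = (3, 3): both sides equal 6.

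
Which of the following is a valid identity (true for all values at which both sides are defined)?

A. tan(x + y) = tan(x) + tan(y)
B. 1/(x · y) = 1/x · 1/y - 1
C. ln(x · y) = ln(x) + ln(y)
A: fails at (4, 4) — LHS = tan(8) ≈ -6.8, RHS = 2·tan(4) ≈ 2.316.
B: fails at (2, 2) — LHS = 1/4, RHS = -3/4.
C: holds — e.g. at (2, 4), both sides equal ln(8) ≈ 2.079.

Answer: C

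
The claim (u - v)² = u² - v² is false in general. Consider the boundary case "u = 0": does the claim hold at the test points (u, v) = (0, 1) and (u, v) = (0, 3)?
No, fails at both test points

At (0, 1): LHS = 1 ≠ RHS = -1
At (0, 3): LHS = 9 ≠ RHS = -9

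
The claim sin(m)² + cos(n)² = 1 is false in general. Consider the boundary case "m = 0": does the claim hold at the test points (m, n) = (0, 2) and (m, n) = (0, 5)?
At (0, 2): LHS = cos(2)² ≈ 0.1732 ≠ RHS = 1
At (0, 5): LHS = cos(5)² ≈ 0.08046 ≠ RHS = 1

Answer: No, fails at both test points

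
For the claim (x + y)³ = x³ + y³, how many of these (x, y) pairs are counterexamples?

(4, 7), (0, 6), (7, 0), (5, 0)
1

Testing each pair:
(4, 7): LHS = 1331, RHS = 407 → counterexample
(0, 6): LHS = 216, RHS = 216 → satisfies claim
(7, 0): LHS = 343, RHS = 343 → satisfies claim
(5, 0): LHS = 125, RHS = 125 → satisfies claim

That makes 1 counterexample.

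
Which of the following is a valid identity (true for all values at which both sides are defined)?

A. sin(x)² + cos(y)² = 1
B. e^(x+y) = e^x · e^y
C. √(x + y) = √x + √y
B

A: fails at (3, 7) — LHS = sin(3)² + cos(7)² ≈ 0.5883, RHS = 1.
B: holds — e.g. at (3, 7), both sides equal e^10 ≈ 22026.5.
C: fails at (3, 3) — LHS = √(6) ≈ 2.449, RHS = 2·√(3) ≈ 3.464.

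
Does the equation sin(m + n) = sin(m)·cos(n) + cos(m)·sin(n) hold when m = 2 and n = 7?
Holds

Substituting m = 2, n = 7:

LHS = sin(2 + 7) = sin(9) ≈ 0.4121
RHS = sin(2)·cos(7) + cos(2)·sin(7) = sin(7)·cos(2) + sin(2)·cos(7) ≈ 0.4121

LHS = RHS, so the equation holds at this point.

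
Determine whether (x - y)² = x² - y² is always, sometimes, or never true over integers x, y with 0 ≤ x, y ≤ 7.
It holds at (x, y) = (4, 0) (both sides equal 16), but fails at (x, y) = (3, 4) (LHS = 1, RHS = -7).

Answer: Sometimes true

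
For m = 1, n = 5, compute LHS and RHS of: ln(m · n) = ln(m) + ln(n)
LHS = ln(1 · 5) = ln(5) ≈ 1.609
RHS = ln(1) + ln(5) = ln(5) ≈ 1.609

LHS = RHS: the two sides agree.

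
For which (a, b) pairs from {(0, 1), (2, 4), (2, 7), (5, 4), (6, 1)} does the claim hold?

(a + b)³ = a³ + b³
Testing each pair:
(0, 1): LHS = 1, RHS = 1 → holds
(2, 4): LHS = 216, RHS = 72 → fails
(2, 7): LHS = 729, RHS = 351 → fails
(5, 4): LHS = 729, RHS = 189 → fails
(6, 1): LHS = 343, RHS = 217 → fails

1 of 5 pairs satisfies the claim.

Answer: (0, 1)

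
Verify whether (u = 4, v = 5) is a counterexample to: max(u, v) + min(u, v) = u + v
No

Substituting u = 4, v = 5:
LHS = max(4, 5) + min(4, 5) = 9
RHS = 4 + 5 = 9

The sides agree, so this pair does not disprove the claim.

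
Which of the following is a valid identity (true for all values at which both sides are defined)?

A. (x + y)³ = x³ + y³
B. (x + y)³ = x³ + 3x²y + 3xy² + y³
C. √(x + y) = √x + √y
A: fails at (1, 5) — LHS = 216, RHS = 126.
B: holds — e.g. at (1, 4), both sides equal 125.
C: fails at (1, 5) — LHS = √(6) ≈ 2.449, RHS = 1 + √(5) ≈ 3.236.

Answer: B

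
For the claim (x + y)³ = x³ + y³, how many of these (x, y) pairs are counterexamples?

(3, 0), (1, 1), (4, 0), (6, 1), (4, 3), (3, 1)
Testing each pair:
(3, 0): LHS = 27, RHS = 27 → satisfies claim
(1, 1): LHS = 8, RHS = 2 → counterexample
(4, 0): LHS = 64, RHS = 64 → satisfies claim
(6, 1): LHS = 343, RHS = 217 → counterexample
(4, 3): LHS = 343, RHS = 91 → counterexample
(3, 1): LHS = 64, RHS = 28 → counterexample

That makes 4 counterexamples.

Answer: 4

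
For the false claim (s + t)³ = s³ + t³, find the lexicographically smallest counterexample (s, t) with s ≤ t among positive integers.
(s, t) = (1, 1)

Substituting (1, 1) into the claim:
LHS = (1 + 1)³ = 8
RHS = 1³ + 1³ = 2

Since LHS ≠ RHS, this pair disproves the claim, and no lexicographically smaller pair (s ≤ t, positive integers) does.

For instance (8, 8) is also a counterexample (LHS = 4096, RHS = 1024), but it's lexicographically larger.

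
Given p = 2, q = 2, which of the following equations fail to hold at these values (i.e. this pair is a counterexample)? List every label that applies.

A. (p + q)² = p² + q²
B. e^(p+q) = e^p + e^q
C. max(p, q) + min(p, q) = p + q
Evaluating each claim at the given values:
A. LHS = 16, RHS = 8 → fails here (LHS ≠ RHS)
B. LHS = e^4 ≈ 54.6, RHS = 2·e^2 ≈ 14.78 → fails here (LHS ≠ RHS)
C. LHS = 4, RHS = 4 → holds here (LHS = RHS)

Answer: A, B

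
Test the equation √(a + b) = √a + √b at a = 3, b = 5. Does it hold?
Substituting a = 3, b = 5:

LHS = √(3 + 5) = 2·√(2) ≈ 2.828
RHS = √3 + √5 = √(3) + √(5) ≈ 3.968

LHS ≠ RHS, so the equation does not hold at this point.

Answer: Fails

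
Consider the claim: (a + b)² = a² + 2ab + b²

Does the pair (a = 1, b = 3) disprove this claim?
Substituting a = 1, b = 3:
LHS = (1 + 3)² = 16
RHS = 1² + 2·1·3 + 3² = 16

The sides agree, so this pair does not disprove the claim.

Answer: No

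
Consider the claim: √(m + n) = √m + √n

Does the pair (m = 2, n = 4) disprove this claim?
Substituting m = 2, n = 4:
LHS = √(2 + 4) = √(6) ≈ 2.449
RHS = √2 + √4 = √(2) + 2 ≈ 3.414

Since LHS ≠ RHS, this pair disproves the claim.

Answer: Yes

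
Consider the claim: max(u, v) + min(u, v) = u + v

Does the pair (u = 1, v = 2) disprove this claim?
Substituting u = 1, v = 2:
LHS = max(1, 2) + min(1, 2) = 3
RHS = 1 + 2 = 3

The sides agree, so this pair does not disprove the claim.

Answer: No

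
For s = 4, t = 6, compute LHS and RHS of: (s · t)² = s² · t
LHS = (4 · 6)² = 576
RHS = 4² · 6 = 96

LHS ≠ RHS, so the equation does not hold here.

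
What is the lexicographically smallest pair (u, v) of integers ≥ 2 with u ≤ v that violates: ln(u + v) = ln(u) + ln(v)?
(u, v) = (2, 3)

At (2, 2): both sides equal ln(4) ≈ 1.386, so it holds there.

Substituting (2, 3) into the claim:
LHS = ln(2 + 3) = ln(5) ≈ 1.609
RHS = ln(2) + ln(3) ≈ 1.792

Since LHS ≠ RHS, this pair disproves the claim, and no lexicographically smaller pair (u ≤ v, integers ≥ 2) does.

For instance (4, 5) is also a counterexample (LHS = ln(9) ≈ 2.197, RHS = ln(4) + ln(5) ≈ 2.996), but it's lexicographically larger.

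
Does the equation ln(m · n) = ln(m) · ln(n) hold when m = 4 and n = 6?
Fails

Substituting m = 4, n = 6:

LHS = ln(4 · 6) = ln(24) ≈ 3.178
RHS = ln(4) · ln(6) ≈ 2.484

LHS ≠ RHS, so the equation does not hold at this point.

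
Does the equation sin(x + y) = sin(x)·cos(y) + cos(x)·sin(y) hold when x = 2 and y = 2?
Holds

Substituting x = 2, y = 2:

LHS = sin(2 + 2) = sin(4) ≈ -0.7568
RHS = sin(2)·cos(2) + cos(2)·sin(2) = 2·sin(2)·cos(2) ≈ -0.7568

LHS = RHS, so the equation holds at this point.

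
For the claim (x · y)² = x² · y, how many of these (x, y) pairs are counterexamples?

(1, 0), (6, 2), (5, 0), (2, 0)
1

Testing each pair:
(1, 0): LHS = 0, RHS = 0 → satisfies claim
(6, 2): LHS = 144, RHS = 72 → counterexample
(5, 0): LHS = 0, RHS = 0 → satisfies claim
(2, 0): LHS = 0, RHS = 0 → satisfies claim

That makes 1 counterexample.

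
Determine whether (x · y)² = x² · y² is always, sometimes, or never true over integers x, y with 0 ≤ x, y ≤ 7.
Always true

The identity holds for every pair in the range. For instance at (x, y) = (7, 3): both sides equal 441.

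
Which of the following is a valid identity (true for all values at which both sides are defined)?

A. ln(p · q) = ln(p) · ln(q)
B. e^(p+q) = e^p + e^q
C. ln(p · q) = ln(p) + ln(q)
A: fails at (2, 5) — LHS = ln(10) ≈ 2.303, RHS = ln(2)·ln(5) ≈ 1.116.
B: fails at (1, 1) — LHS = e^2 ≈ 7.389, RHS = 2·e ≈ 5.437.
C: holds — e.g. at (3, 4), both sides equal ln(12) ≈ 2.485.

Answer: C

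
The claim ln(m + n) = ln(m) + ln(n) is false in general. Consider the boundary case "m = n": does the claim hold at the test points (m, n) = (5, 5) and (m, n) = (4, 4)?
At (5, 5): LHS = ln(10) ≈ 2.303 ≠ RHS = 2·ln(5) ≈ 3.219
At (4, 4): LHS = ln(8) ≈ 2.079 ≠ RHS = 2·ln(4) ≈ 2.773

Answer: No, fails at both test points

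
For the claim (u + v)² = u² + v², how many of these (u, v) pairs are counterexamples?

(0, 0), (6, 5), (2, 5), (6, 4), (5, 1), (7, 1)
Testing each pair:
(0, 0): LHS = 0, RHS = 0 → satisfies claim
(6, 5): LHS = 121, RHS = 61 → counterexample
(2, 5): LHS = 49, RHS = 29 → counterexample
(6, 4): LHS = 100, RHS = 52 → counterexample
(5, 1): LHS = 36, RHS = 26 → counterexample
(7, 1): LHS = 64, RHS = 50 → counterexample

That makes 5 counterexamples.

Answer: 5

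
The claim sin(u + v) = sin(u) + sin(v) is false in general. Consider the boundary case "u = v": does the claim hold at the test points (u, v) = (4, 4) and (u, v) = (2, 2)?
No, fails at both test points

At (4, 4): LHS = sin(8) ≈ 0.9894 ≠ RHS = 2·sin(4) ≈ -1.514
At (2, 2): LHS = sin(4) ≈ -0.7568 ≠ RHS = 2·sin(2) ≈ 1.819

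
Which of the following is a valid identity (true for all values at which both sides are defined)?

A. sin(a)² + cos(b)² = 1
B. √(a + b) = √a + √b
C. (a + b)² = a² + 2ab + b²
C

A: fails at (6, 7) — LHS = sin(6)² + cos(7)² ≈ 0.6464, RHS = 1.
B: fails at (2, 2) — LHS = 2, RHS = 2·√(2) ≈ 2.828.
C: holds — e.g. at (1, 5), both sides equal 36.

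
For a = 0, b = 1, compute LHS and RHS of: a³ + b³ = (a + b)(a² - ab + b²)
LHS = 0³ + 1³ = 1
RHS = (0 + 1)(0² - 0·1 + 1²) = 1

LHS = RHS: the two sides agree.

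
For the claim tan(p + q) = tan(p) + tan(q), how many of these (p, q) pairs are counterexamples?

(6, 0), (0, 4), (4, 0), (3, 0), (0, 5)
Testing each pair:
(6, 0): LHS = tan(6) ≈ -0.291, RHS = tan(6) ≈ -0.291 → satisfies claim
(0, 4): LHS = tan(4) ≈ 1.158, RHS = tan(4) ≈ 1.158 → satisfies claim
(4, 0): LHS = tan(4) ≈ 1.158, RHS = tan(4) ≈ 1.158 → satisfies claim
(3, 0): LHS = tan(3) ≈ -0.1425, RHS = tan(3) ≈ -0.1425 → satisfies claim
(0, 5): LHS = tan(5) ≈ -3.381, RHS = tan(5) ≈ -3.381 → satisfies claim

That makes 0 counterexamples.

Answer: 0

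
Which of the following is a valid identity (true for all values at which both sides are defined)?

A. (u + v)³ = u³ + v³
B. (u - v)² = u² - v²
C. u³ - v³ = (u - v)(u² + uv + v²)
C

A: fails at (3, 7) — LHS = 1000, RHS = 370.
B: fails at (4, 5) — LHS = 1, RHS = -9.
C: holds — e.g. at (3, 7), both sides equal -316.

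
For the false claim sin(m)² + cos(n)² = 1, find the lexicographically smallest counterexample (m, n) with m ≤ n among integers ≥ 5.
At (5, 5): both sides equal 1, so it holds there.

Substituting (5, 6) into the claim:
LHS = sin(5)² + cos(6)² ≈ 1.841
RHS = 1

Since LHS ≠ RHS, this pair disproves the claim, and no lexicographically smaller pair (m ≤ n, integers ≥ 5) does.

For instance (5, 10) is also a counterexample (LHS = cos(10)² + sin(5)² ≈ 1.624, RHS = 1), but it's lexicographically larger.

Answer: (m, n) = (5, 6)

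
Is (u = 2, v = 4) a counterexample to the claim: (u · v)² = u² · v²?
Substituting u = 2, v = 4:
LHS = (2 · 4)² = 64
RHS = 2² · 4² = 64

The sides agree, so this pair does not disprove the claim.

Answer: No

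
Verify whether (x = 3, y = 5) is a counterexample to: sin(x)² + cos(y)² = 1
Substituting x = 3, y = 5:
LHS = sin(3)² + cos(5)² ≈ 0.1004
RHS = 1

Since LHS ≠ RHS, this pair disproves the claim.

Answer: Yes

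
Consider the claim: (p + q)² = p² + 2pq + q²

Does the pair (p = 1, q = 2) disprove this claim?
Substituting p = 1, q = 2:
LHS = (1 + 2)² = 9
RHS = 1² + 2·1·2 + 2² = 9

The sides agree, so this pair does not disprove the claim.

Answer: No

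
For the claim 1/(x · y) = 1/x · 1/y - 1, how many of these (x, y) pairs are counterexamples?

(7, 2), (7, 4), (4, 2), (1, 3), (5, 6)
5

Testing each pair:
(7, 2): LHS = 1/14, RHS = -13/14 → counterexample
(7, 4): LHS = 1/28, RHS = -27/28 → counterexample
(4, 2): LHS = 1/8, RHS = -7/8 → counterexample
(1, 3): LHS = 1/3, RHS = -2/3 → counterexample
(5, 6): LHS = 1/30, RHS = -29/30 → counterexample

That makes 5 counterexamples.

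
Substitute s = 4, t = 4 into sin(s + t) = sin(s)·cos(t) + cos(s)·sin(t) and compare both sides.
LHS = sin(4 + 4) = sin(8) ≈ 0.9894
RHS = sin(4)·cos(4) + cos(4)·sin(4) = 2·sin(4)·cos(4) ≈ 0.9894

LHS = RHS: the two sides agree.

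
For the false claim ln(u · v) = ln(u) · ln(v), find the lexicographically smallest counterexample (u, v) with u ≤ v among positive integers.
At (1, 1): both sides equal 0, so it holds there.

Substituting (1, 2) into the claim:
LHS = ln(1 · 2) = ln(2) ≈ 0.6931
RHS = ln(1) · ln(2) = 0

Since LHS ≠ RHS, this pair disproves the claim, and no lexicographically smaller pair (u ≤ v, positive integers) does.

For instance (3, 4) is also a counterexample (LHS = ln(12) ≈ 2.485, RHS = ln(3)·ln(4) ≈ 1.523), but it's lexicographically larger.

Answer: (u, v) = (1, 2)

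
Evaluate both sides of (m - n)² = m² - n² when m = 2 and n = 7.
LHS = (2 - 7)² = 25
RHS = 2² - 7² = -45

LHS ≠ RHS, so the equation does not hold here.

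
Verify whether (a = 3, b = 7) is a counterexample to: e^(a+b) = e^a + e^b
Yes

Substituting a = 3, b = 7:
LHS = e^(3+7) = e^10 ≈ 22026.5
RHS = e^3 + e^7 ≈ 1117

Since LHS ≠ RHS, this pair disproves the claim.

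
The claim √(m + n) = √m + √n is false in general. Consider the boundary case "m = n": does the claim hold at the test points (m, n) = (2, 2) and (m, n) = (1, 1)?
No, fails at both test points

At (2, 2): LHS = 2 ≠ RHS = 2·√(2) ≈ 2.828
At (1, 1): LHS = √(2) ≈ 1.414 ≠ RHS = 2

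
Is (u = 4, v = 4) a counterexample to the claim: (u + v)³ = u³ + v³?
Yes

Substituting u = 4, v = 4:
LHS = (4 + 4)³ = 512
RHS = 4³ + 4³ = 128

Since LHS ≠ RHS, this pair disproves the claim.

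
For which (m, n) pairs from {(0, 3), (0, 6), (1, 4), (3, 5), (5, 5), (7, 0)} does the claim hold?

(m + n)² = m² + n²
Testing each pair:
(0, 3): LHS = 9, RHS = 9 → holds
(0, 6): LHS = 36, RHS = 36 → holds
(1, 4): LHS = 25, RHS = 17 → fails
(3, 5): LHS = 64, RHS = 34 → fails
(5, 5): LHS = 100, RHS = 50 → fails
(7, 0): LHS = 49, RHS = 49 → holds

3 of 6 pairs satisfy the claim.

Answer: (0, 3), (0, 6), (7, 0)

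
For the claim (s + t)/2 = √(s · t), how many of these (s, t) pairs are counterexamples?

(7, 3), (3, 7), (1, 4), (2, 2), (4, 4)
Testing each pair:
(7, 3): LHS = 5, RHS = √(21) ≈ 4.583 → counterexample
(3, 7): LHS = 5, RHS = √(21) ≈ 4.583 → counterexample
(1, 4): LHS = 5/2, RHS = 2 → counterexample
(2, 2): LHS = 2, RHS = 2 → satisfies claim
(4, 4): LHS = 4, RHS = 4 → satisfies claim

That makes 3 counterexamples.

Answer: 3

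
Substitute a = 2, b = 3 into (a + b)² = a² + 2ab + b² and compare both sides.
LHS = (2 + 3)² = 25
RHS = 2² + 2·2·3 + 3² = 25

LHS = RHS: the two sides agree.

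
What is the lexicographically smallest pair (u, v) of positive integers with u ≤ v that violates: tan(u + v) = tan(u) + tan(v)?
(u, v) = (1, 1)

Substituting (1, 1) into the claim:
LHS = tan(1 + 1) = tan(2) ≈ -2.185
RHS = tan(1) + tan(1) = 2·tan(1) ≈ 3.115

Since LHS ≠ RHS, this pair disproves the claim, and no lexicographically smaller pair (u ≤ v, positive integers) does.

For instance (1, 6) is also a counterexample (LHS = tan(7) ≈ 0.8714, RHS = tan(6) + tan(1) ≈ 1.266), but it's lexicographically larger.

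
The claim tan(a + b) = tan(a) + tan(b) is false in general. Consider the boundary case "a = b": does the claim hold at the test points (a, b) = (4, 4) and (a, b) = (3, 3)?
No, fails at both test points

At (4, 4): LHS = tan(8) ≈ -6.8 ≠ RHS = 2·tan(4) ≈ 2.316
At (3, 3): LHS = tan(6) ≈ -0.291 ≠ RHS = 2·tan(3) ≈ -0.2851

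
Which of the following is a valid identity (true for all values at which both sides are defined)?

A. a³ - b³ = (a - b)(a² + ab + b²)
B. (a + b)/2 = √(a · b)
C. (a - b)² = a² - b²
A: holds — e.g. at (1, 4), both sides equal -63.
B: fails at (4, 6) — LHS = 5, RHS = 2·√(6) ≈ 4.899.
C: fails at (5, 8) — LHS = 9, RHS = -39.

Answer: A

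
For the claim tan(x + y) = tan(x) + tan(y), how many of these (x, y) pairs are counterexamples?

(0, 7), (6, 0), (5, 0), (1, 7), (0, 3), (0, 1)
Testing each pair:
(0, 7): LHS = tan(7) ≈ 0.8714, RHS = tan(7) ≈ 0.8714 → satisfies claim
(6, 0): LHS = tan(6) ≈ -0.291, RHS = tan(6) ≈ -0.291 → satisfies claim
(5, 0): LHS = tan(5) ≈ -3.381, RHS = tan(5) ≈ -3.381 → satisfies claim
(1, 7): LHS = tan(8) ≈ -6.8, RHS = tan(7) + tan(1) ≈ 2.429 → counterexample
(0, 3): LHS = tan(3) ≈ -0.1425, RHS = tan(3) ≈ -0.1425 → satisfies claim
(0, 1): LHS = tan(1) ≈ 1.557, RHS = tan(1) ≈ 1.557 → satisfies claim

That makes 1 counterexample.

Answer: 1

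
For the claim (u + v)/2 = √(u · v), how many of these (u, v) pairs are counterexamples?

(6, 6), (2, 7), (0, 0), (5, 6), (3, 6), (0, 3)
4

Testing each pair:
(6, 6): LHS = 6, RHS = 6 → satisfies claim
(2, 7): LHS = 9/2, RHS = √(14) ≈ 3.742 → counterexample
(0, 0): LHS = 0, RHS = 0 → satisfies claim
(5, 6): LHS = 11/2, RHS = √(30) ≈ 5.477 → counterexample
(3, 6): LHS = 9/2, RHS = 3·√(2) ≈ 4.243 → counterexample
(0, 3): LHS = 3/2, RHS = 0 → counterexample

That makes 4 counterexamples.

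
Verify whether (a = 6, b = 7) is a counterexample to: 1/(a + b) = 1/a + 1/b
Substituting a = 6, b = 7:
LHS = 1/(6 + 7) = 1/13
RHS = 1/6 + 1/7 = 13/42

Since LHS ≠ RHS, this pair disproves the claim.

Answer: Yes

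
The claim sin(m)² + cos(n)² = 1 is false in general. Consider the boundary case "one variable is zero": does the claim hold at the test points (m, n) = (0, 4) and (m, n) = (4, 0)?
At (0, 4): LHS = cos(4)² ≈ 0.4272 ≠ RHS = 1
At (4, 0): LHS = sin(4)² + 1 ≈ 1.573 ≠ RHS = 1

Answer: No, fails at both test points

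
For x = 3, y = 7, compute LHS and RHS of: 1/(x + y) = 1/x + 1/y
LHS = 1/(3 + 7) = 1/10
RHS = 1/3 + 1/7 = 10/21

LHS ≠ RHS, so the equation does not hold here.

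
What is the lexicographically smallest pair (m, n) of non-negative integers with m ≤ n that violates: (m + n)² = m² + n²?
At (0, 0): both sides equal 0, so it holds there.

Substituting (1, 1) into the claim:
LHS = (1 + 1)² = 4
RHS = 1² + 1² = 2

Since LHS ≠ RHS, this pair disproves the claim, and no lexicographically smaller pair (m ≤ n, non-negative integers) does.

For instance (3, 7) is also a counterexample (LHS = 100, RHS = 58), but it's lexicographically larger.

Answer: (m, n) = (1, 1)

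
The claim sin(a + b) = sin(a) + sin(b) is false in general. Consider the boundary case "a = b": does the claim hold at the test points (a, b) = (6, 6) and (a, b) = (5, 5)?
No, fails at both test points

At (6, 6): LHS = sin(12) ≈ -0.5366 ≠ RHS = 2·sin(6) ≈ -0.5588
At (5, 5): LHS = sin(10) ≈ -0.544 ≠ RHS = 2·sin(5) ≈ -1.918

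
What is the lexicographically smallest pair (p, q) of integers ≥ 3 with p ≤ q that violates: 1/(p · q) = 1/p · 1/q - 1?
(p, q) = (3, 3)

Substituting (3, 3) into the claim:
LHS = 1/(3 · 3) = 1/9
RHS = 1/3 · 1/3 - 1 = -8/9

Since LHS ≠ RHS, this pair disproves the claim, and no lexicographically smaller pair (p ≤ q, integers ≥ 3) does.

For instance (5, 10) is also a counterexample (LHS = 1/50, RHS = -49/50), but it's lexicographically larger.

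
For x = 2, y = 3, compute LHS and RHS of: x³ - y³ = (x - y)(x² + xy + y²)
LHS = 2³ - 3³ = -19
RHS = (2 - 3)(2² + 2·3 + 3²) = -19

LHS = RHS: the two sides agree.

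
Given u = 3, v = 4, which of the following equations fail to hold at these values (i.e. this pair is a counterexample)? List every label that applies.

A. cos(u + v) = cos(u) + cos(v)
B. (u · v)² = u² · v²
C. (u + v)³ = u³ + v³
Evaluating each claim at the given values:
A. LHS = cos(7) ≈ 0.7539, RHS = cos(3) + cos(4) ≈ -1.644 → fails here (LHS ≠ RHS)
B. LHS = 144, RHS = 144 → holds here (LHS = RHS)
C. LHS = 343, RHS = 91 → fails here (LHS ≠ RHS)

Answer: A, C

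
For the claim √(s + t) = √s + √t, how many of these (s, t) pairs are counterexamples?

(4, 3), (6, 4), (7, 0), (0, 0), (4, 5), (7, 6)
Testing each pair:
(4, 3): LHS = √(7) ≈ 2.646, RHS = √(3) + 2 ≈ 3.732 → counterexample
(6, 4): LHS = √(10) ≈ 3.162, RHS = 2 + √(6) ≈ 4.449 → counterexample
(7, 0): LHS = √(7) ≈ 2.646, RHS = √(7) ≈ 2.646 → satisfies claim
(0, 0): LHS = 0, RHS = 0 → satisfies claim
(4, 5): LHS = 3, RHS = 2 + √(5) ≈ 4.236 → counterexample
(7, 6): LHS = √(13) ≈ 3.606, RHS = √(6) + √(7) ≈ 5.095 → counterexample

That makes 4 counterexamples.

Answer: 4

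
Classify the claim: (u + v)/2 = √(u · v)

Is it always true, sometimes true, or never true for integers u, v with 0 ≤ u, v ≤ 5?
Sometimes true

It holds at (u, v) = (3, 3) (both sides equal 3), but fails at (u, v) = (5, 4) (LHS = 9/2, RHS = 2·√(5) ≈ 4.472).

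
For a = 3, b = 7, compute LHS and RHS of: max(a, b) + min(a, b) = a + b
LHS = max(3, 7) + min(3, 7) = 10
RHS = 3 + 7 = 10

LHS = RHS: the two sides agree.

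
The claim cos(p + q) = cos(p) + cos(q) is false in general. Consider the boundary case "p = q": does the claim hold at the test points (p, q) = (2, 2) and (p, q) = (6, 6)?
No, fails at both test points

At (2, 2): LHS = cos(4) ≈ -0.6536 ≠ RHS = 2·cos(2) ≈ -0.8323
At (6, 6): LHS = cos(12) ≈ 0.8439 ≠ RHS = 2·cos(6) ≈ 1.92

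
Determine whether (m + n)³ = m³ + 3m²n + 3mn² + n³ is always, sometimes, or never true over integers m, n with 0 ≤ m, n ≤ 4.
Always true

The identity holds for every pair in the range. For instance at (m, n) = (1, 0): both sides equal 1.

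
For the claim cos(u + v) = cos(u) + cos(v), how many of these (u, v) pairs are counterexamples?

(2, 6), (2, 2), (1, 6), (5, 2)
Testing each pair:
(2, 6): LHS = cos(8) ≈ -0.1455, RHS = cos(2) + cos(6) ≈ 0.544 → counterexample
(2, 2): LHS = cos(4) ≈ -0.6536, RHS = 2·cos(2) ≈ -0.8323 → counterexample
(1, 6): LHS = cos(7) ≈ 0.7539, RHS = cos(1) + cos(6) ≈ 1.5 → counterexample
(5, 2): LHS = cos(7) ≈ 0.7539, RHS = cos(2) + cos(5) ≈ -0.1325 → counterexample

That makes 4 counterexamples.

Answer: 4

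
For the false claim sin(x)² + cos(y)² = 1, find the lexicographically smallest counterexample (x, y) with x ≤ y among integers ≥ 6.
Substituting (6, 7) into the claim:
LHS = sin(6)² + cos(7)² ≈ 0.6464
RHS = 1

Since LHS ≠ RHS, this pair disproves the claim, and no lexicographically smaller pair (x ≤ y, integers ≥ 6) does.

For instance (11, 13) is also a counterexample (LHS = cos(13)² + sin(11)² ≈ 1.823, RHS = 1), but it's lexicographically larger.

Answer: (x, y) = (6, 7)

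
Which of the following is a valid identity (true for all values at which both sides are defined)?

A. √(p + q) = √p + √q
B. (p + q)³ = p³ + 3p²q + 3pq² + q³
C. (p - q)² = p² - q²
B

A: fails at (2, 2) — LHS = 2, RHS = 2·√(2) ≈ 2.828.
B: holds — e.g. at (3, 4), both sides equal 343.
C: fails at (4, 6) — LHS = 4, RHS = -20.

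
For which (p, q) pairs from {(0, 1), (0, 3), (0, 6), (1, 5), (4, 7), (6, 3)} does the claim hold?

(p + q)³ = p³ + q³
Testing each pair:
(0, 1): LHS = 1, RHS = 1 → holds
(0, 3): LHS = 27, RHS = 27 → holds
(0, 6): LHS = 216, RHS = 216 → holds
(1, 5): LHS = 216, RHS = 126 → fails
(4, 7): LHS = 1331, RHS = 407 → fails
(6, 3): LHS = 729, RHS = 243 → fails

3 of 6 pairs satisfy the claim.

Answer: (0, 1), (0, 3), (0, 6)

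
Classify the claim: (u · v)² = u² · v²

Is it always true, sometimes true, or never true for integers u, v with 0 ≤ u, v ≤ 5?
The identity holds for every pair in the range. For instance at (u, v) = (0, 1): both sides equal 0.

Answer: Always true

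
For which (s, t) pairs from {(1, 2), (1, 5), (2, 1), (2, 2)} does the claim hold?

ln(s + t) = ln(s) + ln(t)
(2, 2)

Testing each pair:
(1, 2): LHS = ln(3) ≈ 1.099, RHS = ln(2) ≈ 0.6931 → fails
(1, 5): LHS = ln(6) ≈ 1.792, RHS = ln(5) ≈ 1.609 → fails
(2, 1): LHS = ln(3) ≈ 1.099, RHS = ln(2) ≈ 0.6931 → fails
(2, 2): LHS = ln(4) ≈ 1.386, RHS = 2·ln(2) ≈ 1.386 → holds

1 of 4 pairs satisfies the claim.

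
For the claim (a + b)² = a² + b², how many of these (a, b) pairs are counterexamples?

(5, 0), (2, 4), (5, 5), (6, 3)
3

Testing each pair:
(5, 0): LHS = 25, RHS = 25 → satisfies claim
(2, 4): LHS = 36, RHS = 20 → counterexample
(5, 5): LHS = 100, RHS = 50 → counterexample
(6, 3): LHS = 81, RHS = 45 → counterexample

That makes 3 counterexamples.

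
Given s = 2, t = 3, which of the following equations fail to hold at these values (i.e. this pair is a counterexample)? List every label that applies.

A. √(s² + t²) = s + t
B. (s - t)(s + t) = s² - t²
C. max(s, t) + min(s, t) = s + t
A

Evaluating each claim at the given values:
A. LHS = √(13) ≈ 3.606, RHS = 5 → fails here (LHS ≠ RHS)
B. LHS = -5, RHS = -5 → holds here (LHS = RHS)
C. LHS = 5, RHS = 5 → holds here (LHS = RHS)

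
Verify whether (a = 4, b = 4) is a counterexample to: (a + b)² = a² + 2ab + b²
No

Substituting a = 4, b = 4:
LHS = (4 + 4)² = 64
RHS = 4² + 2·4·4 + 4² = 64

The sides agree, so this pair does not disprove the claim.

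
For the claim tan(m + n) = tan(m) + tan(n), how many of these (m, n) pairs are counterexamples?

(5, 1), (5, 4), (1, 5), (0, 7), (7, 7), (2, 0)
4

Testing each pair:
(5, 1): LHS = tan(6) ≈ -0.291, RHS = tan(5) + tan(1) ≈ -1.823 → counterexample
(5, 4): LHS = tan(9) ≈ -0.4523, RHS = tan(5) + tan(4) ≈ -2.223 → counterexample
(1, 5): LHS = tan(6) ≈ -0.291, RHS = tan(5) + tan(1) ≈ -1.823 → counterexample
(0, 7): LHS = tan(7) ≈ 0.8714, RHS = tan(7) ≈ 0.8714 → satisfies claim
(7, 7): LHS = tan(14) ≈ 7.245, RHS = 2·tan(7) ≈ 1.743 → counterexample
(2, 0): LHS = tan(2) ≈ -2.185, RHS = tan(2) ≈ -2.185 → satisfies claim

That makes 4 counterexamples.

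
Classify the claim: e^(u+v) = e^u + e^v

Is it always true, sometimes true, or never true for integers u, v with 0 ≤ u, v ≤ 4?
Never true

The claim fails for every pair in the range. For instance at (u, v) = (0, 2): LHS = e^2 ≈ 7.389, RHS = 1 + e^2 ≈ 8.389.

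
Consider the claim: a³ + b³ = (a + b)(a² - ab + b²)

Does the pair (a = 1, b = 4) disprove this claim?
No

Substituting a = 1, b = 4:
LHS = 1³ + 4³ = 65
RHS = (1 + 4)(1² - 1·4 + 4²) = 65

The sides agree, so this pair does not disprove the claim.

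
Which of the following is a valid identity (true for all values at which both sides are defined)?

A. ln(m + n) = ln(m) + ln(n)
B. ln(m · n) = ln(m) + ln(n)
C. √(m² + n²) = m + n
B

A: fails at (1, 3) — LHS = ln(4) ≈ 1.386, RHS = ln(3) ≈ 1.099.
B: holds — e.g. at (2, 5), both sides equal ln(10) ≈ 2.303.
C: fails at (1, 4) — LHS = √(17) ≈ 4.123, RHS = 5.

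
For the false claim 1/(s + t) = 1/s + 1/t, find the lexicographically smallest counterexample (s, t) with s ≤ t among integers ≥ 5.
(s, t) = (5, 5)

Substituting (5, 5) into the claim:
LHS = 1/(5 + 5) = 1/10
RHS = 1/5 + 1/5 = 2/5

Since LHS ≠ RHS, this pair disproves the claim, and no lexicographically smaller pair (s ≤ t, integers ≥ 5) does.

For instance (6, 12) is also a counterexample (LHS = 1/18, RHS = 1/4), but it's lexicographically larger.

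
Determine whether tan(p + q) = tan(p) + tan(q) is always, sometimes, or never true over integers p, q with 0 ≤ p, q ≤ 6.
It holds at (p, q) = (5, 0) (both sides equal tan(5) ≈ -3.381), but fails at (p, q) = (3, 1) (LHS = tan(4) ≈ 1.158, RHS = tan(3) + tan(1) ≈ 1.415).

Answer: Sometimes true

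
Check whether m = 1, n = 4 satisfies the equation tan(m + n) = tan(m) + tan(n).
Fails

Substituting m = 1, n = 4:

LHS = tan(1 + 4) = tan(5) ≈ -3.381
RHS = tan(1) + tan(4) ≈ 2.715

LHS ≠ RHS, so the equation does not hold at this point.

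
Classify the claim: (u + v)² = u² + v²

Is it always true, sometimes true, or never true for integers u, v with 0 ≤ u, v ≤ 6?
Sometimes true

It holds at (u, v) = (2, 0) (both sides equal 4), but fails at (u, v) = (5, 6) (LHS = 121, RHS = 61).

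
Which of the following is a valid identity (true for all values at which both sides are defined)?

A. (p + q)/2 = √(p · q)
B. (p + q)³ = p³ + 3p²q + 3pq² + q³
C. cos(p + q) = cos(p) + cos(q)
B

A: fails at (1, 4) — LHS = 5/2, RHS = 2.
B: holds — e.g. at (5, 5), both sides equal 1000.
C: fails at (1, 4) — LHS = cos(5) ≈ 0.2837, RHS = cos(4) + cos(1) ≈ -0.1133.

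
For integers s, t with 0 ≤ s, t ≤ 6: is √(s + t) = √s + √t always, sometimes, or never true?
It holds at (s, t) = (0, 6) (both sides equal √(6) ≈ 2.449), but fails at (s, t) = (2, 6) (LHS = 2·√(2) ≈ 2.828, RHS = √(2) + √(6) ≈ 3.864).

Answer: Sometimes true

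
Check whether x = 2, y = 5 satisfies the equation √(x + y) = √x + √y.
Substituting x = 2, y = 5:

LHS = √(2 + 5) = √(7) ≈ 2.646
RHS = √2 + √5 = √(2) + √(5) ≈ 3.65

LHS ≠ RHS, so the equation does not hold at this point.

Answer: Fails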